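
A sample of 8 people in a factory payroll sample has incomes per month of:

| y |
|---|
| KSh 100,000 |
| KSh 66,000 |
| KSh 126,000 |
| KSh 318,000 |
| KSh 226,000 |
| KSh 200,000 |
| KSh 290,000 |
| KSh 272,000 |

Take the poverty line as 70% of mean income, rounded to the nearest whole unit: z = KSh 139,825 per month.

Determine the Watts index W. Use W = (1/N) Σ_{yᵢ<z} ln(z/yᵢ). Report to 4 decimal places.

0.1488

Poor units: KSh 66,000, KSh 100,000, KSh 126,000 (q = 3 of N = 8).
Log shortfalls: ln(139825/66000) = 0.7507; ln(139825/100000) = 0.3352; ln(139825/126000) = 0.1041.
W = 1.190068 / 8 = 0.1488.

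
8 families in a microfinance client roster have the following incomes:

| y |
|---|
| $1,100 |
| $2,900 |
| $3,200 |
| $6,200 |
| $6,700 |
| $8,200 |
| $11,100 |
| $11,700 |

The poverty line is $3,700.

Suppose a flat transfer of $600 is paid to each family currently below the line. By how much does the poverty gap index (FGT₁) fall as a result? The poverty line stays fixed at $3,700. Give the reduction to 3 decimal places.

Before: below the line — $1,100, $2,900, $3,200; poverty gap index (FGT₁) = 0.13176.
After the $600 transfer: below the line — $1,700, $3,500; poverty gap index (FGT₁) = 0.07432.
Reduction = 0.13176 − 0.07432 = 0.057.

0.057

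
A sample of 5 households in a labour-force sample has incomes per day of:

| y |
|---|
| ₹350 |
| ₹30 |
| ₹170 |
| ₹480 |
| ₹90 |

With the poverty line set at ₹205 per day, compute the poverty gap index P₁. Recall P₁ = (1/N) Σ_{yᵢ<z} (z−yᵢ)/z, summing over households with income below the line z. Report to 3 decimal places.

Below z: ₹30, ₹90, ₹170 (q = 3 of N = 5).
Shortfall ratios: (205−30)/205 = 0.8537; (205−90)/205 = 0.5610; (205−170)/205 = 0.1707.
Σ = 1.585366. Dividing by the full population N = 5 gives P₁ = 0.317.

0.317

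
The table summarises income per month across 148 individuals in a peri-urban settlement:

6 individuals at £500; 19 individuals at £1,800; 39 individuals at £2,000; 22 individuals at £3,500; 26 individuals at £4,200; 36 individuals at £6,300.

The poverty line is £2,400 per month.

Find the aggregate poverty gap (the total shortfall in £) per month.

Poor units: 6×£500, 19×£1,800, 39×£2,000 (q = 64 of N = 148).
Individual gaps: 6×(2400−500) = 11400; 19×(2400−1800) = 11400; 39×(2400−2000) = 15600.
Aggregate gap = £38,400.

£38,400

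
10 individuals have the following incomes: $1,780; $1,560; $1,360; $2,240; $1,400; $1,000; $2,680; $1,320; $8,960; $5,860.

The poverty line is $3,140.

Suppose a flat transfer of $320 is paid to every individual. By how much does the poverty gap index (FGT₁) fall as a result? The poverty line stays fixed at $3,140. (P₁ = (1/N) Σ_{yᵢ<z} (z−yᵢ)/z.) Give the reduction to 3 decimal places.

0.082

Before: below the line — $1,000, $1,320, $1,360, $1,400, $1,560, $1,780, $2,240, $2,680; poverty gap index (FGT₁) = 0.37516.
After the $320 transfer: below the line — $1,320, $1,640, $1,680, $1,720, $1,880, $2,100, $2,560, $3,000; poverty gap index (FGT₁) = 0.29363.
Reduction = 0.37516 − 0.29363 = 0.082.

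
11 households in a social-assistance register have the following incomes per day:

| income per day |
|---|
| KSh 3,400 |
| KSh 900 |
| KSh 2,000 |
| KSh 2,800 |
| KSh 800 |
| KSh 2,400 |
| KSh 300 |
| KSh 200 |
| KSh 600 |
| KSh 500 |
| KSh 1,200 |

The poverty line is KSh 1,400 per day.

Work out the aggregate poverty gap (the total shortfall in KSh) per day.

KSh 5,300

Below the line: KSh 200, KSh 300, KSh 500, KSh 600, KSh 800, KSh 900, KSh 1,200 (q = 7 of N = 11).
Individual gaps: 1400−200 = 1200; 1400−300 = 1100; 1400−500 = 900; 1400−600 = 800; 1400−800 = 600; 1400−900 = 500; 1400−1200 = 200.
Aggregate gap = KSh 5,300.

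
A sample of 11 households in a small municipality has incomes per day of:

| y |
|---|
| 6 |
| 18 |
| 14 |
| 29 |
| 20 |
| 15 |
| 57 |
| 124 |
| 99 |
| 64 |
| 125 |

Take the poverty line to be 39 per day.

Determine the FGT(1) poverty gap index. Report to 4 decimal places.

Below z: 6, 14, 15, 18, 20, 29 (q = 6 of N = 11).
Relative gaps: (39−6)/39 = 0.8462; (39−14)/39 = 0.6410; (39−15)/39 = 0.6154; (39−18)/39 = 0.5385; (39−20)/39 = 0.4872; (39−29)/39 = 0.2564.
Sum of shortfalls = 3.384615; P₁ averages over all N: 3.384615 / 11 = 0.3077.

0.3077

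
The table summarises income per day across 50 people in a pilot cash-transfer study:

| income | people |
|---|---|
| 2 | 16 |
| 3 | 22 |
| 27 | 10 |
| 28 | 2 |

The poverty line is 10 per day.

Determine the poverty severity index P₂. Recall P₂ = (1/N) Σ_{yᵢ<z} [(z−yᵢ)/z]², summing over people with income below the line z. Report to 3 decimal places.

0.420

Poor units: 16×2, 22×3 (q = 38 of N = 50).
Shortfall ratios: (10−2)/10 = 0.8000 (×16); (10−3)/10 = 0.7000 (×22).
Squared: 0.6400 (×16); 0.4900 (×22).
Sum = 21.020000; P₂ = 21.020000 / 50 = 0.420.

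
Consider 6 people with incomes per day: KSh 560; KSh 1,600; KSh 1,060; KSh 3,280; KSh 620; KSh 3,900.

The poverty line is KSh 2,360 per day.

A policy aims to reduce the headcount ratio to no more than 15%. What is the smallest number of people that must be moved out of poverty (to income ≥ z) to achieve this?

4

4 of the 6 people are poor, so H = 4/6 = 0.667.
A headcount ratio of at most 15% allows at most ⌊0.15 × 6⌋ = 0 poor people.
So at least 4 − 0 = 4 must be lifted.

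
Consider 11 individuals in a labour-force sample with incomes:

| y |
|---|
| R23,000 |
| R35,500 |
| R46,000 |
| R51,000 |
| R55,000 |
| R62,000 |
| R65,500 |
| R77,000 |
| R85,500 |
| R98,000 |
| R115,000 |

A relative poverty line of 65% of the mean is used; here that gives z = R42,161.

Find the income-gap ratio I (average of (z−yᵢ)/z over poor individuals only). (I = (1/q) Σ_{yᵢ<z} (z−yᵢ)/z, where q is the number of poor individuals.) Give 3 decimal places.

0.306

Below z: R23,000, R35,500 (q = 2 of N = 11).
Relative gaps: 0.4545, 0.1580; sum = 0.612462.
The income-gap ratio divides by q (the poor only): 0.612462 / 2 = 0.306.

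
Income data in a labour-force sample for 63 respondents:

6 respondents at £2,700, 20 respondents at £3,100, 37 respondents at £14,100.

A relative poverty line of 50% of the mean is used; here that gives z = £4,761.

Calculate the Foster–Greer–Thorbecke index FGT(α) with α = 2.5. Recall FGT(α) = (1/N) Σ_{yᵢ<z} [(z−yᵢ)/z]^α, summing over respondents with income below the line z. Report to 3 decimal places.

0.035

Below the line: 6×£2,700, 20×£3,100 (q = 26 of N = 63).
Shortfall ratios: (4761−2700)/4761 = 0.4329 (×6); (4761−3100)/4761 = 0.3489 (×20).
Raised to α = 2.5: 0.12330 (×6); 0.07189 (×20).
Sum = 2.177611; FGT(2.5) = 2.177611 / 63 = 0.035.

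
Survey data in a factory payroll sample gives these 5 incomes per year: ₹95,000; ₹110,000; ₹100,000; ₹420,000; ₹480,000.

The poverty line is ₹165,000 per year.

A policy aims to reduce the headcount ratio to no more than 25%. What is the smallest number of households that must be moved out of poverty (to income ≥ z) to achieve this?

2

Currently q = 3 of N = 5 are below the line (H = 0.600).
A headcount ratio of at most 25% allows at most ⌊0.25 × 5⌋ = 1 poor households.
So at least 3 − 1 = 2 must be lifted.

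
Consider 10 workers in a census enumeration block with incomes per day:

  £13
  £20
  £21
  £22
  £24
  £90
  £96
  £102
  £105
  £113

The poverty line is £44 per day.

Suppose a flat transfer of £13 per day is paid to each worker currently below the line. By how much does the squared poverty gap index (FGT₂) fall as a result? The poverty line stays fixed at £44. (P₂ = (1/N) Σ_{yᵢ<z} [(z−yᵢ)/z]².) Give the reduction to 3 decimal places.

0.118

Before: below the line — £13, £20, £21, £22, £24; squared poverty gap index (FGT₂) = 0.15238.
After the £13 transfer: below the line — £26, £33, £34, £35, £37; squared poverty gap index (FGT₂) = 0.03487.
Reduction = 0.15238 − 0.03487 = 0.118.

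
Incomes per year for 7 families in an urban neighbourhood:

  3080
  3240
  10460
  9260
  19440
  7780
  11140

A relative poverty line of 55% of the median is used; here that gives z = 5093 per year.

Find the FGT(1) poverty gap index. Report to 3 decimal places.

0.108

Incomes under z: 3080, 3240 (q = 2 of N = 7).
Gap ratios (z−y)/z: (5093−3080)/5093 = 0.3952; (5093−3240)/5093 = 0.3638.
Sum of shortfalls = 0.759081; P₁ averages over all N: 0.759081 / 7 = 0.108.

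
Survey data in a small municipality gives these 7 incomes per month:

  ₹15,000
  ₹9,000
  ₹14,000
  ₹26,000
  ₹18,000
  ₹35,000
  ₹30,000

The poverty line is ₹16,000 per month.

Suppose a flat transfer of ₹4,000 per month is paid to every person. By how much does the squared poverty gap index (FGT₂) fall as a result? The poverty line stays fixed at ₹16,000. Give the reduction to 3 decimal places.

Before: below the line — ₹9,000, ₹14,000, ₹15,000; squared poverty gap index (FGT₂) = 0.03013.
After the ₹4,000 transfer: below the line — ₹13,000; squared poverty gap index (FGT₂) = 0.00502.
Reduction = 0.03013 − 0.00502 = 0.025.

0.025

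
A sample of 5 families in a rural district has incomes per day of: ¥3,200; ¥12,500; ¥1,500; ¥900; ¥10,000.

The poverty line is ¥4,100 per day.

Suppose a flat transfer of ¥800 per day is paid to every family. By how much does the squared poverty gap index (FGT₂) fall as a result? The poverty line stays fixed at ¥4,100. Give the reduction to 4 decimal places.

Before: below the line — ¥900, ¥1,500, ¥3,200; squared poverty gap index (FGT₂) = 0.211898.
After the ¥800 transfer: below the line — ¥1,700, ¥2,300, ¥4,000; squared poverty gap index (FGT₂) = 0.107198.
Reduction = 0.211898 − 0.107198 = 0.1047.

0.1047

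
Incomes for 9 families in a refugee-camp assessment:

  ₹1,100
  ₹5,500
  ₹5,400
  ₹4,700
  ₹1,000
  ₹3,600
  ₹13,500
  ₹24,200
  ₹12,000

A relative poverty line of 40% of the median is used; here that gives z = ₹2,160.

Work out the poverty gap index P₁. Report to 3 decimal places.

0.114

Incomes under z: ₹1,000, ₹1,100 (q = 2 of N = 9).
Shortfall ratios: (2160−1000)/2160 = 0.5370; (2160−1100)/2160 = 0.4907.
Sum of shortfalls = 1.027778; P₁ averages over all N: 1.027778 / 9 = 0.114.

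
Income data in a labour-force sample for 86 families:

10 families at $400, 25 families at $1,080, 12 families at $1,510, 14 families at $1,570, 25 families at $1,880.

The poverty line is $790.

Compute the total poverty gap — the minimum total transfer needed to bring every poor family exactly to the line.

$3,900

Incomes under z: 10×$400 (q = 10 of N = 86).
Individual gaps: 10×(790−400) = 3900.
Aggregate gap = $3,900.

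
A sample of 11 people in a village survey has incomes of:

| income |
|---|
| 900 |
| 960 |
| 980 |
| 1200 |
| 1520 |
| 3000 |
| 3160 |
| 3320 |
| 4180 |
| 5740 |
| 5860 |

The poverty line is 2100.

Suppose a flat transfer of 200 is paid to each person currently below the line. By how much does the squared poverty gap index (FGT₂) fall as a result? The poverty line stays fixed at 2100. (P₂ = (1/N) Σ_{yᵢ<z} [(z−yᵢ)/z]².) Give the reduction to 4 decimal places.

Before: below the line — 900, 960, 980, 1200, 1520; squared poverty gap index (FGT₂) = 0.105966.
After the 200 transfer: below the line — 1100, 1160, 1180, 1400, 1720; squared poverty gap index (FGT₂) = 0.069355.
Reduction = 0.105966 − 0.069355 = 0.0366.

0.0366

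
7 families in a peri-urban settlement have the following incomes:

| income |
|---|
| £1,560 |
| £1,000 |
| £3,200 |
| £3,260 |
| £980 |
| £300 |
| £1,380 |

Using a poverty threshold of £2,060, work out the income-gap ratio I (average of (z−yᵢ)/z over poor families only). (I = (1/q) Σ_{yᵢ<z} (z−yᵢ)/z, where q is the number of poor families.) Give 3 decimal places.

0.493

Poor units: £300, £980, £1,000, £1,380, £1,560 (q = 5 of N = 7).
Relative gaps: 0.8544, 0.5243, 0.5146, 0.3301, 0.2427; sum = 2.466019.
The income-gap ratio divides by q (the poor only): 2.466019 / 5 = 0.493.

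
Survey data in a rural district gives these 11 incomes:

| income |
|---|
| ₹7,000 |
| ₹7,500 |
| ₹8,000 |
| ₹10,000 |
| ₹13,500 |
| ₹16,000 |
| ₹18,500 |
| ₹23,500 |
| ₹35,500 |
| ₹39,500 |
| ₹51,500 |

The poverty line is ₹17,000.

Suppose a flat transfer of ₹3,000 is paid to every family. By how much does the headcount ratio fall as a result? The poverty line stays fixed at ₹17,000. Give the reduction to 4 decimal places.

0.0909

Before: below the line — ₹7,000, ₹7,500, ₹8,000, ₹10,000, ₹13,500, ₹16,000; headcount ratio = 0.545455.
After the ₹3,000 transfer: below the line — ₹10,000, ₹10,500, ₹11,000, ₹13,000, ₹16,500; headcount ratio = 0.454545.
Reduction = 0.545455 − 0.454545 = 0.0909.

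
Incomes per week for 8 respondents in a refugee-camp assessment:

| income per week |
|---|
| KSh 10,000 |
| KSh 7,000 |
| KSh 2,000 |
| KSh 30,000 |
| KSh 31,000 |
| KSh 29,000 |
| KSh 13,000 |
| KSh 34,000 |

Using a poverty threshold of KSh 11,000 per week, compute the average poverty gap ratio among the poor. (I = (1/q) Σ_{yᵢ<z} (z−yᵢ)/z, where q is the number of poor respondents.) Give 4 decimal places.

0.4242

Below z: KSh 2,000, KSh 7,000, KSh 10,000 (q = 3 of N = 8).
Shortfall ratios (z−y)/z: 0.8182, 0.3636, 0.0909; sum = 1.272727.
The income-gap ratio divides by q (the poor only): 1.272727 / 3 = 0.4242.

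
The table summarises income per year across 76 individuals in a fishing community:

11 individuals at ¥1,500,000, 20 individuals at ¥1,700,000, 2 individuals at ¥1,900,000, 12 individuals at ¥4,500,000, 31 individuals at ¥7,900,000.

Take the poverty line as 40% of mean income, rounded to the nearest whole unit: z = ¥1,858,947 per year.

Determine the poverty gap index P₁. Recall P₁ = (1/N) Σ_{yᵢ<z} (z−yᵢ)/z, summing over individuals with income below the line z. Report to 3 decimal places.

0.050

Incomes under z: 11×¥1,500,000, 20×¥1,700,000 (q = 31 of N = 76).
Gap ratios (z−y)/z: (1858947−1500000)/1858947 = 0.1931 (×11); (1858947−1700000)/1858947 = 0.0855 (×20).
Sum of shortfalls = 3.834083; P₁ averages over all N: 3.834083 / 76 = 0.050.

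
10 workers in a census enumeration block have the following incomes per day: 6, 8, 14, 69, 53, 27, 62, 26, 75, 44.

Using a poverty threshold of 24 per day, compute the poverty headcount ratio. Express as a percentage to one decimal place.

30.0%

3 of the 10 workers have income below 24.
H = 3/10 = 30.0%.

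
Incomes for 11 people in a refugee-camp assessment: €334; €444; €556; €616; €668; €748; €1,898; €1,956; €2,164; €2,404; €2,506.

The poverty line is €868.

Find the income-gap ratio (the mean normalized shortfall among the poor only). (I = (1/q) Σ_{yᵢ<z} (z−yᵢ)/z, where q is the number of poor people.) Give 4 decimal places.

0.3537

Below z: €334, €444, €556, €616, €668, €748 (q = 6 of N = 11).
Shortfall ratios (z−y)/z: 0.6152, 0.4885, 0.3594, 0.2903, 0.2304, 0.1382; sum = 2.122120.
I averages over the q = 6 poor units only: 2.122120 / 6 = 0.3537.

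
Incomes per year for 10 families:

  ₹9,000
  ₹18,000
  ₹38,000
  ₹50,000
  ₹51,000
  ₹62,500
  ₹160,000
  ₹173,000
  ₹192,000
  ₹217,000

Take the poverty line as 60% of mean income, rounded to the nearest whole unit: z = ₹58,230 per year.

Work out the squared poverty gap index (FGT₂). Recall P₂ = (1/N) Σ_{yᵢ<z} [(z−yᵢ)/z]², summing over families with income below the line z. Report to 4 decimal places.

Poor units: ₹9,000, ₹18,000, ₹38,000, ₹50,000, ₹51,000 (q = 5 of N = 10).
Gap ratios (z−y)/z: (58230−9000)/58230 = 0.8454; (58230−18000)/58230 = 0.6909; (58230−38000)/58230 = 0.3474; (58230−50000)/58230 = 0.1413; (58230−51000)/58230 = 0.1242.
Squared: 0.7148; 0.4773; 0.1207; 0.0200; 0.0154.
Sum = 1.348176; P₂ = 1.348176 / 10 = 0.1348.

0.1348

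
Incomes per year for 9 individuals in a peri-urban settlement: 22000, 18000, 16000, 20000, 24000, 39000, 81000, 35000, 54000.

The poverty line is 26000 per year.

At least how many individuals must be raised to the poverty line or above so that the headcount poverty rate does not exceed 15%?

4

5 of the 9 individuals are poor, so H = 5/9 = 0.556.
A headcount ratio of at most 15% allows at most ⌊0.15 × 9⌋ = 1 poor individuals.
So at least 5 − 1 = 4 must be lifted.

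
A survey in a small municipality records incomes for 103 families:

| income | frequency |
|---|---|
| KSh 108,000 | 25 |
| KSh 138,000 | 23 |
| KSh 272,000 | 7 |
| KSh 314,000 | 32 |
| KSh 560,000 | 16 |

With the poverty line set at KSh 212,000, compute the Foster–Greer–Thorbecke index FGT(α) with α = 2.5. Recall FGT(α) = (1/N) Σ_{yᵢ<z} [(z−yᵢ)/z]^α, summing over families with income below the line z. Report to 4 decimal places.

0.0570

Incomes under z: 25×KSh 108,000, 23×KSh 138,000 (q = 48 of N = 103).
Relative gaps: (212000−108000)/212000 = 0.4906 (×25); (212000−138000)/212000 = 0.3491 (×23).
Raised to α = 2.5: 0.16856 (×25); 0.07198 (×23).
Sum = 5.869541; FGT(2.5) = 5.869541 / 103 = 0.0570.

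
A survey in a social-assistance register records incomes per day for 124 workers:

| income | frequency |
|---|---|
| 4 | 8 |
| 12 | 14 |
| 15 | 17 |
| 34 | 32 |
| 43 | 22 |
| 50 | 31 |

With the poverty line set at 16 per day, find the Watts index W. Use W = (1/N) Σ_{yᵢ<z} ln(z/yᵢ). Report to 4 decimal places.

Incomes under z: 8×4, 14×12, 17×15 (q = 39 of N = 124).
Log gaps: ln(16/4) = 1.3863 (×8); ln(16/12) = 0.2877 (×14); ln(16/15) = 0.0645 (×17).
W = 16.215059 / 124 = 0.1308.

0.1308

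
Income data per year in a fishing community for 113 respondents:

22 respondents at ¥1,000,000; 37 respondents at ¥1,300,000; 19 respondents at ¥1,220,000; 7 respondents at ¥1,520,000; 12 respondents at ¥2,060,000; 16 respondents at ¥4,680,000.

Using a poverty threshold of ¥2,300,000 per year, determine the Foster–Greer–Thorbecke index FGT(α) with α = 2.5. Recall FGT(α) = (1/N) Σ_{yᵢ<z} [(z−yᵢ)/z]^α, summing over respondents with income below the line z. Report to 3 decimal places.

Poor units: 22×¥1,000,000, 19×¥1,220,000, 37×¥1,300,000, 7×¥1,520,000, 12×¥2,060,000 (q = 97 of N = 113).
Gap ratios (z−y)/z: (2300000−1000000)/2300000 = 0.5652 (×22); (2300000−1220000)/2300000 = 0.4696 (×19); (2300000−1300000)/2300000 = 0.4348 (×37); (2300000−1520000)/2300000 = 0.3391 (×7); (2300000−2060000)/2300000 = 0.1043 (×12).
Raised to α = 2.5: 0.24018 (×22); 0.15109 (×19); 0.12465 (×37); 0.06698 (×7); 0.00352 (×12).
Sum = 13.277682; FGT(2.5) = 13.277682 / 113 = 0.118.

0.118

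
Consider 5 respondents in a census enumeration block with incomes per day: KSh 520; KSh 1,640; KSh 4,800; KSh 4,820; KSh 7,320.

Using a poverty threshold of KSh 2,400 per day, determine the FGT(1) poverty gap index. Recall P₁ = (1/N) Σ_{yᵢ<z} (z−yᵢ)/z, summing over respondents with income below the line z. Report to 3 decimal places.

Incomes under z: KSh 520, KSh 1,640 (q = 2 of N = 5).
Normalized shortfalls: (2400−520)/2400 = 0.7833; (2400−1640)/2400 = 0.3167.
Σ = 1.100000. Dividing by the full population N = 5 gives P₁ = 0.220.

0.220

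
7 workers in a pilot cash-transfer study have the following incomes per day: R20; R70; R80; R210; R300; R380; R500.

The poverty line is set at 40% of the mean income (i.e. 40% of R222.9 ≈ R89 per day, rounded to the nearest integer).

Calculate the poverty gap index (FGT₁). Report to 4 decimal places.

0.1557

Below z: R20, R70, R80 (q = 3 of N = 7).
Gap ratios (z−y)/z: (89−20)/89 = 0.7753; (89−70)/89 = 0.2135; (89−80)/89 = 0.1011.
Σ = 1.089888. Dividing by the full population N = 7 gives P₁ = 0.1557.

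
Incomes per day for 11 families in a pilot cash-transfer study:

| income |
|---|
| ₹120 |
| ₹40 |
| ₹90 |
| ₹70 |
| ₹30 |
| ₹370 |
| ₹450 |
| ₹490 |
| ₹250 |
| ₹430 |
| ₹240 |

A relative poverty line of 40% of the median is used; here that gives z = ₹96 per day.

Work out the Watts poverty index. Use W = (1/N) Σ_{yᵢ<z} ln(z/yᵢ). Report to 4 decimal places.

0.2199

Poor units: ₹30, ₹40, ₹70, ₹90 (q = 4 of N = 11).
ln(z/y) terms: ln(96/30) = 1.1632; ln(96/40) = 0.8755; ln(96/70) = 0.3159; ln(96/90) = 0.0645.
W = 2.419011 / 11 = 0.2199.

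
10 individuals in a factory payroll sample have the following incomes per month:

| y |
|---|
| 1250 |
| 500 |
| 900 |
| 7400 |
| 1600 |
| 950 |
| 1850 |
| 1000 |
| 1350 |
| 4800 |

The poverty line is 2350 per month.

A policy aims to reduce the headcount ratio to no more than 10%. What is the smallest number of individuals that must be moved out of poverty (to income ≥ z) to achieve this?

8 of the 10 individuals are poor, so H = 8/10 = 0.800.
A headcount ratio of at most 10% allows at most ⌊0.10 × 10⌋ = 1 poor individuals.
So at least 8 − 1 = 7 must be lifted.

7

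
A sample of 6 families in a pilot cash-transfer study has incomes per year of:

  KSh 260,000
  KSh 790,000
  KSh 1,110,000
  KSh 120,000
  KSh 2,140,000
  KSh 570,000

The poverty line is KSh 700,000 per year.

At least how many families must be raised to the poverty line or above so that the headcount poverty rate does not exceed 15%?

Currently q = 3 of N = 6 are below the line (H = 0.500).
A headcount ratio of at most 15% allows at most ⌊0.15 × 6⌋ = 0 poor families.
So at least 3 − 0 = 3 must be lifted.

3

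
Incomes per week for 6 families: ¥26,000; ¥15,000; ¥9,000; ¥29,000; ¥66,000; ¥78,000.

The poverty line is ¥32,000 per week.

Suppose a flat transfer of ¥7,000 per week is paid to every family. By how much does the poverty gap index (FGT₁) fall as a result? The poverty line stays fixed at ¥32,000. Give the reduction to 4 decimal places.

Before: below the line — ¥9,000, ¥15,000, ¥26,000, ¥29,000; poverty gap index (FGT₁) = 0.255208.
After the ¥7,000 transfer: below the line — ¥16,000, ¥22,000; poverty gap index (FGT₁) = 0.135417.
Reduction = 0.255208 − 0.135417 = 0.1198.

0.1198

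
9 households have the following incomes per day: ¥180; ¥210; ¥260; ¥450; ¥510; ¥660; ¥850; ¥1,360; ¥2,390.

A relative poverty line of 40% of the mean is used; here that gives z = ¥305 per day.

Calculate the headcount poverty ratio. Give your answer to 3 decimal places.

3 of the 9 households have income below ¥305.
H = 3/9 = 0.333.

0.333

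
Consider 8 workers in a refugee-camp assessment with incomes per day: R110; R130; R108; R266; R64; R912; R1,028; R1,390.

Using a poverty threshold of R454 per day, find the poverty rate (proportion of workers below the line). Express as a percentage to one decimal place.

62.5%

5 of the 8 workers have income below R454.
H = 5/8 = 62.5%.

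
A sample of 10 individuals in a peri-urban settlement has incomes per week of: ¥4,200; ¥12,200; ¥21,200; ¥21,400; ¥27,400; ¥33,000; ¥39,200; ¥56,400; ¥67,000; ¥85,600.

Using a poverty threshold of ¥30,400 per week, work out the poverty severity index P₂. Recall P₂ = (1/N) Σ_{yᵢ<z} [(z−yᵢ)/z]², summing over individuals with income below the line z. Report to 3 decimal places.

Incomes under z: ¥4,200, ¥12,200, ¥21,200, ¥21,400, ¥27,400 (q = 5 of N = 10).
Relative gaps: (30400−4200)/30400 = 0.8618; (30400−12200)/30400 = 0.5987; (30400−21200)/30400 = 0.3026; (30400−21400)/30400 = 0.2961; (30400−27400)/30400 = 0.0987.
Squared: 0.7428; 0.3584; 0.0916; 0.0876; 0.0097.
Sum = 1.290166; P₂ = 1.290166 / 10 = 0.129.

0.129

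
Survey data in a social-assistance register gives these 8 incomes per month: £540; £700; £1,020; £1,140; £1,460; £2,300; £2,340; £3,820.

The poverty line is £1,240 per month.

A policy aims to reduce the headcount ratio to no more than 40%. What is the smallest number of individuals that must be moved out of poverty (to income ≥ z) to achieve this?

4 of the 8 individuals are poor, so H = 4/8 = 0.500.
A headcount ratio of at most 40% allows at most ⌊0.40 × 8⌋ = 3 poor individuals.
So at least 4 − 3 = 1 must be lifted.

1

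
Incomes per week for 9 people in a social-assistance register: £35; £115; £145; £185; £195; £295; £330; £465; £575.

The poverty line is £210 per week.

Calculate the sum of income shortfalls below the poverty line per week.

Below z: £35, £115, £145, £185, £195 (q = 5 of N = 9).
Individual gaps: 210−35 = 175; 210−115 = 95; 210−145 = 65; 210−185 = 25; 210−195 = 15.
Aggregate gap = £375.

£375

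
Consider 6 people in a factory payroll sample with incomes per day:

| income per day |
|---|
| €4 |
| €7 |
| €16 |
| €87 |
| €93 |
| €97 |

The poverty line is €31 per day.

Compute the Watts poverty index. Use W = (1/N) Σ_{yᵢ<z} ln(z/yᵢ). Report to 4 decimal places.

0.6995

Poor units: €4, €7, €16 (q = 3 of N = 6).
Log gaps: ln(31/4) = 2.0477; ln(31/7) = 1.4881; ln(31/16) = 0.6614.
W = 4.197168 / 6 = 0.6995.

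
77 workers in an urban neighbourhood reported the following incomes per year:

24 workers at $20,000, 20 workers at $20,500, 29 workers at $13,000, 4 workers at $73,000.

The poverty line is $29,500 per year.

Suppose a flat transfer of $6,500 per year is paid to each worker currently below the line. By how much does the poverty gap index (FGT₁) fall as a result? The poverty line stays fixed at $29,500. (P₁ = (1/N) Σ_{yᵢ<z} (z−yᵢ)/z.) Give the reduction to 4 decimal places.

Before: below the line — 29×$13,000, 24×$20,000, 20×$20,500; poverty gap index (FGT₁) = 0.390271.
After the $6,500 transfer: below the line — 29×$19,500, 24×$26,500, 20×$27,000; poverty gap index (FGT₁) = 0.181378.
Reduction = 0.390271 − 0.181378 = 0.2089.

0.2089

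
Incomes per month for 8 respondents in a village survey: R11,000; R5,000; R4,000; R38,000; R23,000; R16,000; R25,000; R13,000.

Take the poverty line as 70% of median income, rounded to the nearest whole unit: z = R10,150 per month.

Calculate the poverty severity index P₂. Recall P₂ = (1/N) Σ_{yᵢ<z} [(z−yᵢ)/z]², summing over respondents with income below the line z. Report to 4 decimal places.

Poor units: R4,000, R5,000 (q = 2 of N = 8).
Relative gaps: (10150−4000)/10150 = 0.6059; (10150−5000)/10150 = 0.5074.
Squared: 0.3671; 0.2574.
Sum = 0.624572; P₂ = 0.624572 / 8 = 0.0781.

0.0781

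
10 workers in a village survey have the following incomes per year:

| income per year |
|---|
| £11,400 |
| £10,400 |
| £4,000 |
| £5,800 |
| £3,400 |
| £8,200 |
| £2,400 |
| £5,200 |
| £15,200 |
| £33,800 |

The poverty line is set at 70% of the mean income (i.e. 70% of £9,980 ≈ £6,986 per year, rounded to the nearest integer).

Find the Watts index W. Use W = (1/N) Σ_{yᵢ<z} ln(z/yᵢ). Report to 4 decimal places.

0.2827

Below z: £2,400, £3,400, £4,000, £5,200, £5,800 (q = 5 of N = 10).
Log gaps: ln(6986/2400) = 1.0684; ln(6986/3400) = 0.7201; ln(6986/4000) = 0.5576; ln(6986/5200) = 0.2952; ln(6986/5800) = 0.1861.
W = 2.827486 / 10 = 0.2827.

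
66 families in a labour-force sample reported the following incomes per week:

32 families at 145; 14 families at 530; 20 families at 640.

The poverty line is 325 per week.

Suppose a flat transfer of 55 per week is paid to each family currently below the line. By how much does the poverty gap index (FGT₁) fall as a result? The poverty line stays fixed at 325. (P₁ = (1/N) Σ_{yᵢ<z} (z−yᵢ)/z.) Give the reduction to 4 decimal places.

0.0821

Before: below the line — 32×145; poverty gap index (FGT₁) = 0.268531.
After the 55 transfer: below the line — 32×200; poverty gap index (FGT₁) = 0.186480.
Reduction = 0.268531 − 0.186480 = 0.0821.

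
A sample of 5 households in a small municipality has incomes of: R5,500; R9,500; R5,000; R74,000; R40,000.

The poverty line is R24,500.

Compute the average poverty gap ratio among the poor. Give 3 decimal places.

Below the line: R5,000, R5,500, R9,500 (q = 3 of N = 5).
Shortfall ratios (z−y)/z: 0.7959, 0.7755, 0.6122; sum = 2.183673.
The income-gap ratio divides by q (the poor only): 2.183673 / 3 = 0.728.

0.728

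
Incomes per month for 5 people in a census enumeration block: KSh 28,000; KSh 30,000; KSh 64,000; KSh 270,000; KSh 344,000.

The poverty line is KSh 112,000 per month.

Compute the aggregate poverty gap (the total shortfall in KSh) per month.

KSh 214,000

Below the line: KSh 28,000, KSh 30,000, KSh 64,000 (q = 3 of N = 5).
Individual gaps: 112000−28000 = 84000; 112000−30000 = 82000; 112000−64000 = 48000.
Aggregate gap = KSh 214,000.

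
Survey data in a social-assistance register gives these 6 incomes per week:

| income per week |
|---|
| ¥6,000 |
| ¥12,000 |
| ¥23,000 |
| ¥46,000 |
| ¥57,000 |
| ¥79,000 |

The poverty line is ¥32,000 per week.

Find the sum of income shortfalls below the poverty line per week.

Below z: ¥6,000, ¥12,000, ¥23,000 (q = 3 of N = 6).
Individual gaps: 32000−6000 = 26000; 32000−12000 = 20000; 32000−23000 = 9000.
Aggregate gap = ¥55,000.

¥55,000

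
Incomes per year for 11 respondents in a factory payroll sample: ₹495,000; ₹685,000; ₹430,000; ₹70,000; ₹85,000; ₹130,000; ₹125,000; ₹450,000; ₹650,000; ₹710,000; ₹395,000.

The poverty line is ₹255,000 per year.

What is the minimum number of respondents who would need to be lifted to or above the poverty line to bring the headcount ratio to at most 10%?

3

4 of the 11 respondents are poor, so H = 4/11 = 0.364.
A headcount ratio of at most 10% allows at most ⌊0.10 × 11⌋ = 1 poor respondents.
So at least 4 − 1 = 3 must be lifted.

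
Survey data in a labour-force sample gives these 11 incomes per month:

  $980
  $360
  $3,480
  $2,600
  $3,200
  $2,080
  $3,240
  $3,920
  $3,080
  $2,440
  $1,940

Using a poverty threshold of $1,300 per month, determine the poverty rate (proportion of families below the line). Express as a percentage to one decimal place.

2 of the 11 families have income below $1,300.
H = 2/11 = 18.2%.

18.2%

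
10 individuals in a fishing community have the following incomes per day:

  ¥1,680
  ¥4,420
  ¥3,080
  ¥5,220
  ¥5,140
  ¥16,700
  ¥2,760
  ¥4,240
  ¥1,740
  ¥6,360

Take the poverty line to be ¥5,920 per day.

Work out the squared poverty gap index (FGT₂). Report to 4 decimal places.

Below the line: ¥1,680, ¥1,740, ¥2,760, ¥3,080, ¥4,240, ¥4,420, ¥5,140, ¥5,220 (q = 8 of N = 10).
Normalized shortfalls: (5920−1680)/5920 = 0.7162; (5920−1740)/5920 = 0.7061; (5920−2760)/5920 = 0.5338; (5920−3080)/5920 = 0.4797; (5920−4240)/5920 = 0.2838; (5920−4420)/5920 = 0.2534; (5920−5140)/5920 = 0.1318; (5920−5220)/5920 = 0.1182.
Squared: 0.5130; 0.4986; 0.2849; 0.2301; 0.0805; 0.0642; 0.0174; 0.0140.
Sum = 1.702657; P₂ = 1.702657 / 10 = 0.1703.

0.1703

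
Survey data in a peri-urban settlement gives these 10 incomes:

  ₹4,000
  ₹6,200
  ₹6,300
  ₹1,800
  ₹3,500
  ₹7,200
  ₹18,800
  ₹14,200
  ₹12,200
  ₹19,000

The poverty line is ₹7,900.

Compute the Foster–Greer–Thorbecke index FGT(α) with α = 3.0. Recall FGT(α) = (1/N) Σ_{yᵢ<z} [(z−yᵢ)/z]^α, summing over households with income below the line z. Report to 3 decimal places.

0.077

Incomes under z: ₹1,800, ₹3,500, ₹4,000, ₹6,200, ₹6,300, ₹7,200 (q = 6 of N = 10).
Gap ratios (z−y)/z: (7900−1800)/7900 = 0.7722; (7900−3500)/7900 = 0.5570; (7900−4000)/7900 = 0.4937; (7900−6200)/7900 = 0.2152; (7900−6300)/7900 = 0.2025; (7900−7200)/7900 = 0.0886.
Raised to α = 3.0: 0.46037; 0.17277; 0.12031; 0.00996; 0.00831; 0.00070.
Sum = 0.772426; FGT(3.0) = 0.772426 / 10 = 0.077.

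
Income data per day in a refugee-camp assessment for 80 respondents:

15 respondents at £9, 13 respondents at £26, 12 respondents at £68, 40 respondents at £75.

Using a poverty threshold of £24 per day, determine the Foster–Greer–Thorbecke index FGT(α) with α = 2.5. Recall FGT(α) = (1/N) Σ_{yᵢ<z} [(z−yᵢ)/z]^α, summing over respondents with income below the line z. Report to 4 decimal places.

0.0579

Below the line: 15×£9 (q = 15 of N = 80).
Relative gaps: (24−9)/24 = 0.6250 (×15).
Raised to α = 2.5: 0.30882 (×15).
Sum = 4.632243; FGT(2.5) = 4.632243 / 80 = 0.0579.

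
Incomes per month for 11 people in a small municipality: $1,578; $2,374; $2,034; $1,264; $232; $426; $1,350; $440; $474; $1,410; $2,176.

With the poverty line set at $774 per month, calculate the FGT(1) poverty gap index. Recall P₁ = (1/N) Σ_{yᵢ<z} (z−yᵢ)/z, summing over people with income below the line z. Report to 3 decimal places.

Poor units: $232, $426, $440, $474 (q = 4 of N = 11).
Normalized shortfalls: (774−232)/774 = 0.7003; (774−426)/774 = 0.4496; (774−440)/774 = 0.4315; (774−474)/774 = 0.3876.
Σ = 1.968992. Dividing by the full population N = 11 gives P₁ = 0.179.

0.179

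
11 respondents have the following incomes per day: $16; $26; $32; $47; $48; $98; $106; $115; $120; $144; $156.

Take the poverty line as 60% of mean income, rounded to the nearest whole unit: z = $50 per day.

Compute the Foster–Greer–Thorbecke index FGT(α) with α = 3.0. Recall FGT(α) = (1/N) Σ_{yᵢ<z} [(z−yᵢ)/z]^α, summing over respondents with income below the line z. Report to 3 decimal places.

Poor units: $16, $26, $32, $47, $48 (q = 5 of N = 11).
Normalized shortfalls: (50−16)/50 = 0.6800; (50−26)/50 = 0.4800; (50−32)/50 = 0.3600; (50−47)/50 = 0.0600; (50−48)/50 = 0.0400.
Raised to α = 3.0: 0.31443; 0.11059; 0.04666; 0.00022; 0.00006.
Sum = 0.471960; FGT(3.0) = 0.471960 / 11 = 0.043.

0.043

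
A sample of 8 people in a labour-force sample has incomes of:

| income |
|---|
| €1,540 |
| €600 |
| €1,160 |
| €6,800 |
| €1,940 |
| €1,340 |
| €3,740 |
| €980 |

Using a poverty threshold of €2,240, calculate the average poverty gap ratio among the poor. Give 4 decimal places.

0.4375

Poor units: €600, €980, €1,160, €1,340, €1,540, €1,940 (q = 6 of N = 8).
Shortfall ratios (z−y)/z: 0.7321, 0.5625, 0.4821, 0.4018, 0.3125, 0.1339; sum = 2.625000.
The income-gap ratio divides by q (the poor only): 2.625000 / 6 = 0.4375.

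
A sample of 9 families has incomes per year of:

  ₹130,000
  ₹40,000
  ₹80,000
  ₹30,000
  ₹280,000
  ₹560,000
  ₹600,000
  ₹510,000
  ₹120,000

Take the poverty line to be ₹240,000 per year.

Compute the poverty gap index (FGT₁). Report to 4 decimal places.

0.3704

Incomes under z: ₹30,000, ₹40,000, ₹80,000, ₹120,000, ₹130,000 (q = 5 of N = 9).
Normalized shortfalls: (240000−30000)/240000 = 0.8750; (240000−40000)/240000 = 0.8333; (240000−80000)/240000 = 0.6667; (240000−120000)/240000 = 0.5000; (240000−130000)/240000 = 0.4583.
Σ = 3.333333. Dividing by the full population N = 9 gives P₁ = 0.3704.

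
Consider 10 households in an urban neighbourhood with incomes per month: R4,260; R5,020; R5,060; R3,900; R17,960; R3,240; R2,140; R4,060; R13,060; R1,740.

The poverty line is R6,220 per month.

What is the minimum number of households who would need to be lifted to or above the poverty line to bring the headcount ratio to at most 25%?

6

Currently q = 8 of N = 10 are below the line (H = 0.800).
A headcount ratio of at most 25% allows at most ⌊0.25 × 10⌋ = 2 poor households.
So at least 8 − 2 = 6 must be lifted.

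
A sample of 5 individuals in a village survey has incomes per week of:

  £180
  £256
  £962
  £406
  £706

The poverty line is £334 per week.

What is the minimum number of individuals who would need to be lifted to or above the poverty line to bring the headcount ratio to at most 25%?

2 of the 5 individuals are poor, so H = 2/5 = 0.400.
A headcount ratio of at most 25% allows at most ⌊0.25 × 5⌋ = 1 poor individuals.
So at least 2 − 1 = 1 must be lifted.

1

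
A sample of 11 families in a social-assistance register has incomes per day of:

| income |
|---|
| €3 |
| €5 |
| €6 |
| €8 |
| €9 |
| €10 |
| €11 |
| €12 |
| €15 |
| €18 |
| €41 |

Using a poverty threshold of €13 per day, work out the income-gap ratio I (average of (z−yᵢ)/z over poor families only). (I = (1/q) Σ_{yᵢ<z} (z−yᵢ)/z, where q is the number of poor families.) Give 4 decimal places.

0.3846

Below z: €3, €5, €6, €8, €9, €10, €11, €12 (q = 8 of N = 11).
Relative gaps: 0.7692, 0.6154, 0.5385, 0.3846, 0.3077, 0.2308, 0.1538, 0.0769; sum = 3.076923.
The income-gap ratio divides by q (the poor only): 3.076923 / 8 = 0.3846.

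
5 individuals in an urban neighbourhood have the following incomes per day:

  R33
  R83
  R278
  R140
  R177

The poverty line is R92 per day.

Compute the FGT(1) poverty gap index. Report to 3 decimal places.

Poor units: R33, R83 (q = 2 of N = 5).
Normalized shortfalls: (92−33)/92 = 0.6413; (92−83)/92 = 0.0978.
Sum of shortfalls = 0.739130; P₁ averages over all N: 0.739130 / 5 = 0.148.

0.148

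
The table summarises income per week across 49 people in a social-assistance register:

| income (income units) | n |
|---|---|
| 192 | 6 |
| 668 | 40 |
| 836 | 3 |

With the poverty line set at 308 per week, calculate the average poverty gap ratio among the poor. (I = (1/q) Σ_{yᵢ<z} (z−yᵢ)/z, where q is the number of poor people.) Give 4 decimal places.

0.3766

Incomes under z: 6×192 (q = 6 of N = 49).
Relative gaps: 0.3766 (×6); sum = 2.259740.
The income-gap ratio divides by q (the poor only): 2.259740 / 6 = 0.3766.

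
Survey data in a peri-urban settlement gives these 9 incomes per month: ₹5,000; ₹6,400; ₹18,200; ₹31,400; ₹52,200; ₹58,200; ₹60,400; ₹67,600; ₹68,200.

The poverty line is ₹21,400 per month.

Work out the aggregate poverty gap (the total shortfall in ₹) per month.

₹34,600

Incomes under z: ₹5,000, ₹6,400, ₹18,200 (q = 3 of N = 9).
Individual gaps: 21400−5000 = 16400; 21400−6400 = 15000; 21400−18200 = 3200.
Aggregate gap = ₹34,600.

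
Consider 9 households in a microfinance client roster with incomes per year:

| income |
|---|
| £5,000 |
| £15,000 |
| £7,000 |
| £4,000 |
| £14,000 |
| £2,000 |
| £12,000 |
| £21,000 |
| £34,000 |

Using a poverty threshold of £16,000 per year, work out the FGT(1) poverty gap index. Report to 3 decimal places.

Poor units: £2,000, £4,000, £5,000, £7,000, £12,000, £14,000, £15,000 (q = 7 of N = 9).
Normalized shortfalls: (16000−2000)/16000 = 0.8750; (16000−4000)/16000 = 0.7500; (16000−5000)/16000 = 0.6875; (16000−7000)/16000 = 0.5625; (16000−12000)/16000 = 0.2500; (16000−14000)/16000 = 0.1250; (16000−15000)/16000 = 0.0625.
Sum of shortfalls = 3.312500; P₁ averages over all N: 3.312500 / 9 = 0.368.

0.368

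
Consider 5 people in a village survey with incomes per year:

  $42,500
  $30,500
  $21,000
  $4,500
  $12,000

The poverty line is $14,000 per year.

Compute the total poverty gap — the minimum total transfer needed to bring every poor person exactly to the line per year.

Below the line: $4,500, $12,000 (q = 2 of N = 5).
Individual gaps: 14000−4500 = 9500; 14000−12000 = 2000.
Aggregate gap = $11,500.

$11,500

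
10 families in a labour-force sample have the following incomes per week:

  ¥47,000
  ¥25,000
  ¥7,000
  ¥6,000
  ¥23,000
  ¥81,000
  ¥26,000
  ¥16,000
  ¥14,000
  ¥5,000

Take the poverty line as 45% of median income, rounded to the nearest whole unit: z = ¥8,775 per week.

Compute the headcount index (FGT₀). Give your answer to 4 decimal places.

0.3000

3 of the 10 families have income below ¥8,775.
H = 3/10 = 0.3000.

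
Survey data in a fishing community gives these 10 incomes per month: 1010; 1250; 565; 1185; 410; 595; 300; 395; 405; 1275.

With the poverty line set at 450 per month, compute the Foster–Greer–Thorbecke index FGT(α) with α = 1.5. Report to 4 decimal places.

0.0293

Poor units: 300, 395, 405, 410 (q = 4 of N = 10).
Normalized shortfalls: (450−300)/450 = 0.3333; (450−395)/450 = 0.1222; (450−405)/450 = 0.1000; (450−410)/450 = 0.0889.
Raised to α = 1.5: 0.19245; 0.04273; 0.03162; 0.02650.
Sum = 0.293304; FGT(1.5) = 0.293304 / 10 = 0.0293.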